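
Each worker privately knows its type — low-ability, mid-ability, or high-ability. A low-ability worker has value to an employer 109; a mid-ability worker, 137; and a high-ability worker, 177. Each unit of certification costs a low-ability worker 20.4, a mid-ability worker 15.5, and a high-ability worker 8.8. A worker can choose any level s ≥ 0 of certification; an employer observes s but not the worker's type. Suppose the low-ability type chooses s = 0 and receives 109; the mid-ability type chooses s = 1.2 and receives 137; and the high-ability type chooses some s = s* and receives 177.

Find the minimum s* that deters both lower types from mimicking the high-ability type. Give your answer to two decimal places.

3.78

Mid-ability type (on-path payoff 137 − 15.5×1.2 = 118.4) won't mimic when 118.4 ≥ 177 − 15.5·s*, i.e. s* ≥ 3.78.
Low-ability type (on-path payoff 109) won't mimic when 109 ≥ 177 − 20.4·s*, i.e. s* ≥ 3.33.
Both must hold, so s* = max(3.33, 3.78) = 3.78. The mid-ability type's constraint binds.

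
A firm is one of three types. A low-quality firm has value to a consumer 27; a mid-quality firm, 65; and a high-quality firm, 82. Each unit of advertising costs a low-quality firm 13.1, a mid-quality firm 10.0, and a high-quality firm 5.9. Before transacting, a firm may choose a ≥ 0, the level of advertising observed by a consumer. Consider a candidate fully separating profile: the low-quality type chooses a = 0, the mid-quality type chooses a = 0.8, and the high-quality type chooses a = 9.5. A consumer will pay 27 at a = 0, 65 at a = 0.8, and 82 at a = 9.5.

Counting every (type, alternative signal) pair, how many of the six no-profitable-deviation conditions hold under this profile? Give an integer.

Mid-quality (own payoff 65 − 10.0×0.8 = 57): to a=0 gives 27 → no gain ✓; to a=9.5 gives 82 − 10.0×9.5 = -13 → no gain ✓.
High-quality (own payoff 82 − 5.9×9.5 = 25.95): to a=0 gives 27 → profitable ✗; to a=0.8 gives 65 − 5.9×0.8 = 60.28 → profitable ✗.
Low-quality (own payoff 27): to a=0.8 gives 65 − 13.1×0.8 = 54.52 → profitable ✗; to a=9.5 gives 82 − 13.1×9.5 = -42.45 → no gain ✓.
3 of the 6 constraints hold; not an equilibrium.

3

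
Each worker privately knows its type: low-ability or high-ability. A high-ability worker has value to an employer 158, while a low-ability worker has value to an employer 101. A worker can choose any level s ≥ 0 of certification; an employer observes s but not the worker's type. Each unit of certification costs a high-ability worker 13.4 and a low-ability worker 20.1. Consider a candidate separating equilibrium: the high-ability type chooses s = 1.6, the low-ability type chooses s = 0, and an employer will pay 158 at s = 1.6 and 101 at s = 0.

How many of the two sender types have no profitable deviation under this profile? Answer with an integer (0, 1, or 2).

1

High-ability type: signal → 158 − 13.4 × 1.6 = 136.56; deviate to 0 → 101. IC holds (136.56 ≥ 101).
Low-ability type: stay at 0 → 101; mimic → 158 − 20.1 × 1.6 = 125.84. IC fails (101 < 125.84).
1 of 2 constraints hold, so this profile is not an equilibrium.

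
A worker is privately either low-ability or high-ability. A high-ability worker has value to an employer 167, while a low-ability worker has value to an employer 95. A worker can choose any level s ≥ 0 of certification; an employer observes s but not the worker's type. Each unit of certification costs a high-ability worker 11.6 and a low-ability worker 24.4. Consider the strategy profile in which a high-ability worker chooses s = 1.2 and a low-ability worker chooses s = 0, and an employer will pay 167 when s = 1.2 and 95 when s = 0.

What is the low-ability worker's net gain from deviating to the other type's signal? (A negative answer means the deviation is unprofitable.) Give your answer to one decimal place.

42.7

Playing s = 0 the low-ability worker receives 95.
Deviating to s = 1.2 brings payment 167 at cost 24.4 × 1.2 = 29.28, netting 137.72.
Gain from deviating: 137.72 − 95 = 42.72, i.e. 42.7 to one decimal place.
The gain is positive, so the low-ability type's incentive-compatibility constraint is violated — this profile is not a separating equilibrium.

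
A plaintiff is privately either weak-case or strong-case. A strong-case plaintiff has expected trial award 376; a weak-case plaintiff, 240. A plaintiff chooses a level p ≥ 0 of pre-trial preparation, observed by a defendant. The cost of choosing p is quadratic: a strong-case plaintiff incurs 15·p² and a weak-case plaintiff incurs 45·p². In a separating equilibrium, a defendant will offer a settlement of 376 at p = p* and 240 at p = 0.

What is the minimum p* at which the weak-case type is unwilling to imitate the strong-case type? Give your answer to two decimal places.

The weak-case type at p = 0 receives 240; imitating at p* yields 376 − 45·p*².
Indifference: 240 = 376 − 45·p*², so p*² = (376 − 240) / 45 ≈ 3.0222.
p* = √3.0222 ≈ 1.74.

1.74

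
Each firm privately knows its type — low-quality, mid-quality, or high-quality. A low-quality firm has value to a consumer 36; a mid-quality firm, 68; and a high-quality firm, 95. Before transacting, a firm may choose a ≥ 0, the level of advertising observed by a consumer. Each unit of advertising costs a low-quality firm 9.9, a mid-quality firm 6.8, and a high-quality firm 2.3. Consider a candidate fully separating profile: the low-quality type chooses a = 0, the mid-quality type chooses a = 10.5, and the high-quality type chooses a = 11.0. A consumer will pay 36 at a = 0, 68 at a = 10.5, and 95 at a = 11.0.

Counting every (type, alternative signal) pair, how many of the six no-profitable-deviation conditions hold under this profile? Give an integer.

4

Low-quality (own payoff 36): to a=10.5 gives 68 − 9.9×10.5 = -35.95 → no gain ✓; to a=11.0 gives 95 − 9.9×11.0 = -13.9 → no gain ✓.
High-quality (own payoff 95 − 2.3×11.0 = 69.7): to a=0 gives 36 → no gain ✓; to a=10.5 gives 68 − 2.3×10.5 = 43.85 → no gain ✓.
Mid-quality (own payoff 68 − 6.8×10.5 = -3.4): to a=0 gives 36 → profitable ✗; to a=11.0 gives 95 − 6.8×11.0 = 20.2 → profitable ✗.
4 of the 6 constraints hold; not an equilibrium.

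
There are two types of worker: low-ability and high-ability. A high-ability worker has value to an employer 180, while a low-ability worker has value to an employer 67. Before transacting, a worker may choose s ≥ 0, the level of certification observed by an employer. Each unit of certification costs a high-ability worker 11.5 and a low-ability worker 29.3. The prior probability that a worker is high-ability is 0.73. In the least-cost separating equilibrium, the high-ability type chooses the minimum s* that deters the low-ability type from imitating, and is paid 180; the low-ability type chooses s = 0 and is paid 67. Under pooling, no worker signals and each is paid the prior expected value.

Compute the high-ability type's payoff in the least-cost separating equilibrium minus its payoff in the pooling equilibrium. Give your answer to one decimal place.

Least-cost separating signal: s* solves 67 = 180 − 29.3·s*, so s* = (180 − 67)/29.3 ≈ 3.8567.
High-ability type's separating payoff: 180 − 11.5 × s* = 180 − 11.5 × (180 − 67)/29.3 = 180 − 1299.5/29.3 ≈ 135.648.
Pooling payoff: 0.73 × 180 + 0.27 × 67 = 149.49.
Difference: 135.648 − 149.49 = -13.842, i.e. -13.8 to one decimal place.
The high-ability type would prefer the pooling outcome.

-13.8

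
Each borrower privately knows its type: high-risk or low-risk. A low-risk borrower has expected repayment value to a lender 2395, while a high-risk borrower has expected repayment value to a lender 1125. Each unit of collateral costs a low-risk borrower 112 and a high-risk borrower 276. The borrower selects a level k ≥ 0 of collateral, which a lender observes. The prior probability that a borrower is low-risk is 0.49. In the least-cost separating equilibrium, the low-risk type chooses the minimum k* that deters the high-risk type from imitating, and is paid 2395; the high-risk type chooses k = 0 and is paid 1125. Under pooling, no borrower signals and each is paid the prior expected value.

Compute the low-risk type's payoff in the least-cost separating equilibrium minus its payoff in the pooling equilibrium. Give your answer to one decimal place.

132.3

Least-cost separating signal: k* solves 1125 = 2395 − 276·k*, so k* = (2395 − 1125)/276 ≈ 4.6014.
Low-risk type's separating payoff: 2395 − 112 × k* = 2395 − 112 × (2395 − 1125)/276 = 2395 − 142240/276 ≈ 1879.638.
Pooling payoff: 0.49 × 2395 + 0.51 × 1125 = 1747.3.
Difference: 1879.638 − 1747.3 = 132.338, i.e. 132.3 to one decimal place.
The low-risk type prefers to separate.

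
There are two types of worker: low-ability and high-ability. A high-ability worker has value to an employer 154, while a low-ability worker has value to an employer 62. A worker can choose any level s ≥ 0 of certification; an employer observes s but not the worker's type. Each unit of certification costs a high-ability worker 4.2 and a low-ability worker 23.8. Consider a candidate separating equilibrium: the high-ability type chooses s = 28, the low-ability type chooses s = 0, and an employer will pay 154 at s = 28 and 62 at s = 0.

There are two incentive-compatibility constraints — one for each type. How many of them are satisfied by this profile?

High-ability type: signal → 154 − 4.2 × 28 = 36.4; deviate to 0 → 62. IC fails (36.4 < 62).
Low-ability type: stay at 0 → 62; mimic → 154 − 23.8 × 28 = -512.4. IC holds (62 ≥ -512.4).
1 of 2 constraints hold, so this profile is not an equilibrium.

1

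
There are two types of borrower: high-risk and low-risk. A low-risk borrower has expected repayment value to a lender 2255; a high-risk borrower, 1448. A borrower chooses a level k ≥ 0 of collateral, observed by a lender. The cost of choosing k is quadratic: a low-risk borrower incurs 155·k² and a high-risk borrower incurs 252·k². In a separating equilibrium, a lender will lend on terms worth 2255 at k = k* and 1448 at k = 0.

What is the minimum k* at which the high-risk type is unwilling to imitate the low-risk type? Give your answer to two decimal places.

The high-risk type at k = 0 receives 1448; imitating at k* yields 2255 − 252·k*².
Indifference: 1448 = 2255 − 252·k*², so k*² = (2255 − 1448) / 252 ≈ 3.2024.
k* = √3.2024 ≈ 1.79.

1.79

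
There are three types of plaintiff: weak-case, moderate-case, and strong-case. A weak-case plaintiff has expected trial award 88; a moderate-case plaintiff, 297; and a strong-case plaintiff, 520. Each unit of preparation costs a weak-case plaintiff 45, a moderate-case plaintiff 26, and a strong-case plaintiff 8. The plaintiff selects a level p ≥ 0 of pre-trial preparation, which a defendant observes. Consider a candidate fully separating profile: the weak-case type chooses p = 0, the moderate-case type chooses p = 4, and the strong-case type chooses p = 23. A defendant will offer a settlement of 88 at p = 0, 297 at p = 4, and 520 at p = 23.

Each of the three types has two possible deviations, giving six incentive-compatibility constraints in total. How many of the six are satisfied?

Weak-case (own payoff 88): to p=4 gives 297 − 45×4 = 117 → profitable ✗; to p=23 gives 520 − 45×23 = -515 → no gain ✓.
Moderate-case (own payoff 297 − 26×4 = 193): to p=0 gives 88 → no gain ✓; to p=23 gives 520 − 26×23 = -78 → no gain ✓.
Strong-case (own payoff 520 − 8×23 = 336): to p=0 gives 88 → no gain ✓; to p=4 gives 297 − 8×4 = 265 → no gain ✓.
5 of the 6 constraints hold; not an equilibrium.

5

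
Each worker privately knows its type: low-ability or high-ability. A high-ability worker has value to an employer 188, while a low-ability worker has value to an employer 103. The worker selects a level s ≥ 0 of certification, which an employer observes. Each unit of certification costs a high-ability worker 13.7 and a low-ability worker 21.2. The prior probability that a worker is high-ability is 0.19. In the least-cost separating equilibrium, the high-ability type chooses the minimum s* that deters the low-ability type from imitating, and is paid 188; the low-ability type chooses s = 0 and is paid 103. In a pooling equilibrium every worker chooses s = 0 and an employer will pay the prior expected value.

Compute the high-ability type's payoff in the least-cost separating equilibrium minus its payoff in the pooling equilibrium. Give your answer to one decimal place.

13.9

Least-cost separating signal: s* solves 103 = 188 − 21.2·s*, so s* = (188 − 103)/21.2 ≈ 4.0094.
High-ability type's separating payoff: 188 − 13.7 × s* = 188 − 13.7 × (188 − 103)/21.2 = 188 − 1164.5/21.2 ≈ 133.071.
Pooling payoff: 0.19 × 188 + 0.81 × 103 = 119.15.
Difference: 133.071 − 119.15 = 13.921, i.e. 13.9 to one decimal place.
The high-ability type prefers to separate.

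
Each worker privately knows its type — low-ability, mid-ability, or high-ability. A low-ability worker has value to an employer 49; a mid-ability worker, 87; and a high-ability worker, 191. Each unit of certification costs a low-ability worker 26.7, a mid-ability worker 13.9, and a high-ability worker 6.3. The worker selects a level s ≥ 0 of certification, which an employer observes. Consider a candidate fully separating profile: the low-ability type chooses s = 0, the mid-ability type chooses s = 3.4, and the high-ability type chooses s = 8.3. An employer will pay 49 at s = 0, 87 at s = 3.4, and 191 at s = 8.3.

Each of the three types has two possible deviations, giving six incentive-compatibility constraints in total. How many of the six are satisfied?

Low-ability (own payoff 49): to s=3.4 gives 87 − 26.7×3.4 = -3.78 → no gain ✓; to s=8.3 gives 191 − 26.7×8.3 = -30.61 → no gain ✓.
High-ability (own payoff 191 − 6.3×8.3 = 138.71): to s=0 gives 49 → no gain ✓; to s=3.4 gives 87 − 6.3×3.4 = 65.58 → no gain ✓.
Mid-ability (own payoff 87 − 13.9×3.4 = 39.74): to s=0 gives 49 → profitable ✗; to s=8.3 gives 191 − 13.9×8.3 = 75.63 → profitable ✗.
4 of the 6 constraints hold; not an equilibrium.

4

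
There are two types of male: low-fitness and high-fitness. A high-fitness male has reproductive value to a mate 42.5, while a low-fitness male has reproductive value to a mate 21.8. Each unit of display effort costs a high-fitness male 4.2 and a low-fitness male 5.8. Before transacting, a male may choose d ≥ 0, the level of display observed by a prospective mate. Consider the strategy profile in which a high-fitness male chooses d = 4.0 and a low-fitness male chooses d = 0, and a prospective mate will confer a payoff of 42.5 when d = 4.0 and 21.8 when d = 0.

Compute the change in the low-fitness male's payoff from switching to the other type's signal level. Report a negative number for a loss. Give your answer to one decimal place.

Playing d = 0 the low-fitness male receives 21.8.
Deviating to d = 4.0 brings payment 42.5 at cost 5.8 × 4.0 = 23.2, netting 19.3.
Gain from deviating: 19.3 − 21.8 = -2.5.
The gain is negative, so the low-fitness type's incentive-compatibility constraint is satisfied.

-2.5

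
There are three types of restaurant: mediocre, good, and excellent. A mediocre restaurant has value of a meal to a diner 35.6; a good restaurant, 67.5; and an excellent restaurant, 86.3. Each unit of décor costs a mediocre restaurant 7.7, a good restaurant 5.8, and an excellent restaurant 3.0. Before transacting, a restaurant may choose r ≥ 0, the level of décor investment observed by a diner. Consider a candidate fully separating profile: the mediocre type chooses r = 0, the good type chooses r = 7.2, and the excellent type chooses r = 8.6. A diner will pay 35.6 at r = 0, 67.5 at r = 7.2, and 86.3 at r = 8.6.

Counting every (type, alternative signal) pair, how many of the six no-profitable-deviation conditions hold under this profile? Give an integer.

Mediocre (own payoff 35.6): to r=7.2 gives 67.5 − 7.7×7.2 = 12.06 → no gain ✓; to r=8.6 gives 86.3 − 7.7×8.6 = 20.08 → no gain ✓.
Good (own payoff 67.5 − 5.8×7.2 = 25.74): to r=0 gives 35.6 → profitable ✗; to r=8.6 gives 86.3 − 5.8×8.6 = 36.42 → profitable ✗.
Excellent (own payoff 86.3 − 3.0×8.6 = 60.5): to r=0 gives 35.6 → no gain ✓; to r=7.2 gives 67.5 − 3.0×7.2 = 45.9 → no gain ✓.
4 of the 6 constraints hold; not an equilibrium.

4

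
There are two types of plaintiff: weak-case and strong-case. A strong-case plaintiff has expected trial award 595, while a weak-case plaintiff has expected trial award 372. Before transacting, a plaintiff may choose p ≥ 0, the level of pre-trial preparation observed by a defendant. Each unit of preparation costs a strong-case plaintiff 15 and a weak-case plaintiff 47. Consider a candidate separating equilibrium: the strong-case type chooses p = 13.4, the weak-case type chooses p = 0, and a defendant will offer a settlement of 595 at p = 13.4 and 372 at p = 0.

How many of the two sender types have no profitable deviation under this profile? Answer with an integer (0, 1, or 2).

2

Strong-case type: signal → 595 − 15 × 13.4 = 394; deviate to 0 → 372. IC holds (394 ≥ 372).
Weak-case type: stay at 0 → 372; mimic → 595 − 47 × 13.4 = -34.8. IC holds (372 ≥ -34.8).
2 of 2 constraints hold, so this is a separating equilibrium.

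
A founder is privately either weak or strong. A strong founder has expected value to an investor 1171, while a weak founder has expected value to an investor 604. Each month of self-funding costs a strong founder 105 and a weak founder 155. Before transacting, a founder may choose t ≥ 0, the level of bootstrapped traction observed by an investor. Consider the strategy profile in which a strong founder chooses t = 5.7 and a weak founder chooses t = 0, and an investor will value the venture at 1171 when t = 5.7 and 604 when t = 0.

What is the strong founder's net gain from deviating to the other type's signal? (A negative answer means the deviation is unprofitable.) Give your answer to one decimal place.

Playing t = 5.7 the strong founder receives 1171 − 105 × 5.7 = 572.5.
Deviating to t = 0 yields 604 instead.
Gain from deviating: 604 − 572.5 = 31.5.
The gain is positive, so the strong type's incentive-compatibility constraint is violated — this profile is not a separating equilibrium.

31.5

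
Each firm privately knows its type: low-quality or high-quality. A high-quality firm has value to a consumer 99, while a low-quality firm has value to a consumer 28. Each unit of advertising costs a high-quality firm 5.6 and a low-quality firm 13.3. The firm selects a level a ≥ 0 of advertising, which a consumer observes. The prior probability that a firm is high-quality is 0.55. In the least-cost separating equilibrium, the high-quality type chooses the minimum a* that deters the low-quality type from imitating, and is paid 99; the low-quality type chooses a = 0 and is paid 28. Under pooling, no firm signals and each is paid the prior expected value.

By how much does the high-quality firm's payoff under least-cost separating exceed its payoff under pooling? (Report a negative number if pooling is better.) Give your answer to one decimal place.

Least-cost separating signal: a* solves 28 = 99 − 13.3·a*, so a* = (99 − 28)/13.3 ≈ 5.3383.
High-quality type's separating payoff: 99 − 5.6 × a* = 99 − 5.6 × (99 − 28)/13.3 = 99 − 397.6/13.3 ≈ 69.105.
Pooling payoff: 0.55 × 99 + 0.45 × 28 = 67.05.
Difference: 69.105 − 67.05 = 2.055, i.e. 2.1 to one decimal place.
The high-quality type prefers to separate.

2.1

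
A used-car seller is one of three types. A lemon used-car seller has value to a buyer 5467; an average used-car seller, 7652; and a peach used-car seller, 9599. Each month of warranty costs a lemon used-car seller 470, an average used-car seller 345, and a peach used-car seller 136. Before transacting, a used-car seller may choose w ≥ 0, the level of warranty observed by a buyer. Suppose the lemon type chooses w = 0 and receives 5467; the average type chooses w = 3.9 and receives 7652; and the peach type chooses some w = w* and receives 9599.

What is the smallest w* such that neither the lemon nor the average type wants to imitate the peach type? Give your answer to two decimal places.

Lemon type (on-path payoff 5467) won't mimic when 5467 ≥ 9599 − 470·w*, i.e. w* ≥ 8.79.
Average type (on-path payoff 7652 − 345×3.9 = 6306.5) won't mimic when 6306.5 ≥ 9599 − 345·w*, i.e. w* ≥ 9.54.
Both must hold, so w* = max(8.79, 9.54) = 9.54. The average type's constraint binds.

9.54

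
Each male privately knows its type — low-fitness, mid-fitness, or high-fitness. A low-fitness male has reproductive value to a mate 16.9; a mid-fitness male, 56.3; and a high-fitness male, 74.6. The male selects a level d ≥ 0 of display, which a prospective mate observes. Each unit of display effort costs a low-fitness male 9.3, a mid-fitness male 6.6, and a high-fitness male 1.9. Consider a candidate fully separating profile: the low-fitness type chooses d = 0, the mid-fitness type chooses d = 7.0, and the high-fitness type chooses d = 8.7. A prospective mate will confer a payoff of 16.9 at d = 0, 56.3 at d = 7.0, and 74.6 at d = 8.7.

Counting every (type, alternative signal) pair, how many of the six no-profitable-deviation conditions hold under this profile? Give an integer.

Mid-fitness (own payoff 56.3 − 6.6×7.0 = 10.1): to d=0 gives 16.9 → profitable ✗; to d=8.7 gives 74.6 − 6.6×8.7 = 17.18 → profitable ✗.
Low-fitness (own payoff 16.9): to d=7.0 gives 56.3 − 9.3×7.0 = -8.8 → no gain ✓; to d=8.7 gives 74.6 − 9.3×8.7 = -6.31 → no gain ✓.
High-fitness (own payoff 74.6 − 1.9×8.7 = 58.07): to d=0 gives 16.9 → no gain ✓; to d=7.0 gives 56.3 − 1.9×7.0 = 43 → no gain ✓.
4 of the 6 constraints hold; not an equilibrium.

4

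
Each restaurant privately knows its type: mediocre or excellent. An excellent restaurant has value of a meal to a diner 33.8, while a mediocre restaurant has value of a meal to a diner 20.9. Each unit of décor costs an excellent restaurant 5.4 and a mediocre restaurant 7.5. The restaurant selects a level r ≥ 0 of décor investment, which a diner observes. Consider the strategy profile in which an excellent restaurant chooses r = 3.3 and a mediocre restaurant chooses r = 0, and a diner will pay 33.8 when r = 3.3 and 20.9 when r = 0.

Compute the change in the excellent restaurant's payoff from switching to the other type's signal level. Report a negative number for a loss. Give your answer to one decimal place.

Playing r = 3.3 the excellent restaurant receives 33.8 − 5.4 × 3.3 = 15.98.
Deviating to r = 0 yields 20.9 instead.
Gain from deviating: 20.9 − 15.98 = 4.92, i.e. 4.9 to one decimal place.
The gain is positive, so the excellent type's incentive-compatibility constraint is violated — this profile is not a separating equilibrium.

4.9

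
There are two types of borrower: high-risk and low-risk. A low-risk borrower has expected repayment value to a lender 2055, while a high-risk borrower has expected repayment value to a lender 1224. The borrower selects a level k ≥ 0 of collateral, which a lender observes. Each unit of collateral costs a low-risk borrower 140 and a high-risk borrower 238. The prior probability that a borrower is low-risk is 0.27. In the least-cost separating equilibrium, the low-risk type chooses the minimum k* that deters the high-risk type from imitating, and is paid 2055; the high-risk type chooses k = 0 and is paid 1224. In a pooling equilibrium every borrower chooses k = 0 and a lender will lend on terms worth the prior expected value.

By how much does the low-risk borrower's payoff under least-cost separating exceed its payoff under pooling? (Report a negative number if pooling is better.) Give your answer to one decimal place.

Least-cost separating signal: k* solves 1224 = 2055 − 238·k*, so k* = (2055 − 1224)/238 ≈ 3.4916.
Low-risk type's separating payoff: 2055 − 140 × k* = 2055 − 140 × (2055 − 1224)/238 = 2055 − 116340/238 ≈ 1566.176.
Pooling payoff: 0.27 × 2055 + 0.73 × 1224 = 1448.37.
Difference: 1566.176 − 1448.37 = 117.806, i.e. 117.8 to one decimal place.
The low-risk type prefers to separate.

117.8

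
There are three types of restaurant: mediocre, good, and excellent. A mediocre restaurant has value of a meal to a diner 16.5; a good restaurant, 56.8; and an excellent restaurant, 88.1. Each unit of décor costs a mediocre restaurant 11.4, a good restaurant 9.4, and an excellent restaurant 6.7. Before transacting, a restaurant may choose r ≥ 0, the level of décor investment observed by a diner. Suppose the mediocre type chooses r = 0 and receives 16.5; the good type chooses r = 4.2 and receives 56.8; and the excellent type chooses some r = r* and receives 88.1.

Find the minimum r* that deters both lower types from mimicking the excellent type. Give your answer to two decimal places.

Good type (on-path payoff 56.8 − 9.4×4.2 = 17.32) won't mimic when 17.32 ≥ 88.1 − 9.4·r*, i.e. r* ≥ 7.53.
Mediocre type (on-path payoff 16.5) won't mimic when 16.5 ≥ 88.1 − 11.4·r*, i.e. r* ≥ 6.28.
Both must hold, so r* = max(6.28, 7.53) = 7.53. The good type's constraint binds.

7.53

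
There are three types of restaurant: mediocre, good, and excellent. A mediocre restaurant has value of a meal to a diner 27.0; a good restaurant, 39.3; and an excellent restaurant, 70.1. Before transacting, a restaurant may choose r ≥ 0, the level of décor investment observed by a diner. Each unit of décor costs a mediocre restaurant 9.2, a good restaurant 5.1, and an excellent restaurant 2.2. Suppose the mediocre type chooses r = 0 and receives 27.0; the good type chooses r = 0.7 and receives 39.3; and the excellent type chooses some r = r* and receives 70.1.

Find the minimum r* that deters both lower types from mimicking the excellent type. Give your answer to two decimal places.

6.74

Mediocre type (on-path payoff 27.0) won't mimic when 27.0 ≥ 70.1 − 9.2·r*, i.e. r* ≥ 4.68.
Good type (on-path payoff 39.3 − 5.1×0.7 = 35.73) won't mimic when 35.73 ≥ 70.1 − 5.1·r*, i.e. r* ≥ 6.74.
Both must hold, so r* = max(4.68, 6.74) = 6.74. The good type's constraint binds.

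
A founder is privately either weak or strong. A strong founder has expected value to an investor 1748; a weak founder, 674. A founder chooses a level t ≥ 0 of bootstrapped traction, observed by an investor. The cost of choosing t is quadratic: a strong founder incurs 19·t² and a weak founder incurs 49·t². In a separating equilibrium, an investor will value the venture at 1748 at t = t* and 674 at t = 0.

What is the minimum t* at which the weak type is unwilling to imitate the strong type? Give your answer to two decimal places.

4.68

The weak type at t = 0 receives 674; imitating at t* yields 1748 − 49·t*².
Indifference: 674 = 1748 − 49·t*², so t*² = (1748 − 674) / 49 ≈ 21.9184.
t* = √21.9184 ≈ 4.68.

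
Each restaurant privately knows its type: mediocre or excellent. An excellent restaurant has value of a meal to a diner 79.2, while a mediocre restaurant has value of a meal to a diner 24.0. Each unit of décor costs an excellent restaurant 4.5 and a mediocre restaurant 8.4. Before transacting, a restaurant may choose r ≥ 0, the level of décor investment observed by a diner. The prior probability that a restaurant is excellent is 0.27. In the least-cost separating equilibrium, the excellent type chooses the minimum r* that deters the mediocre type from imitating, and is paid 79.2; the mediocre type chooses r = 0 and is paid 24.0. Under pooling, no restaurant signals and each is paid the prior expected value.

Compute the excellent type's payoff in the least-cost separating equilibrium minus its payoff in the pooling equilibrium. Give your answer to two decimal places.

10.72

Least-cost separating signal: r* solves 24.0 = 79.2 − 8.4·r*, so r* = (79.2 − 24.0)/8.4 ≈ 6.5714.
Excellent type's separating payoff: 79.2 − 4.5 × r* = 79.2 − 4.5 × (79.2 − 24.0)/8.4 = 79.2 − 248.4/8.4 ≈ 49.6286.
Pooling payoff: 0.27 × 79.2 + 0.73 × 24.0 = 38.904.
Difference: 49.6286 − 38.904 = 10.7246, i.e. 10.72 to two decimal places.
The excellent type prefers to separate.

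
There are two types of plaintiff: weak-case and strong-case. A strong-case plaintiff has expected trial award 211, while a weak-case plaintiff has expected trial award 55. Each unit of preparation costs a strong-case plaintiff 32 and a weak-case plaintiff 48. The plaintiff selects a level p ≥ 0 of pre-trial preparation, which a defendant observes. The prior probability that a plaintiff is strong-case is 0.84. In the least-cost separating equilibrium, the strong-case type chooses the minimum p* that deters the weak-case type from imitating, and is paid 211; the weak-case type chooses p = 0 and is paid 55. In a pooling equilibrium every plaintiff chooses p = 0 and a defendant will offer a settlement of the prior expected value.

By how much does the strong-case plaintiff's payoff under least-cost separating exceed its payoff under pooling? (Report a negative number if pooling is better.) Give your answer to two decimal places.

-79.04

Least-cost separating signal: p* solves 55 = 211 − 48·p*, so p* = (211 − 55)/48 = 3.25.
Strong-case type's separating payoff: 211 − 32 × p* = 211 − 32 × (211 − 55)/48 = 211 − 4992/48 = 107.
Pooling payoff: 0.84 × 211 + 0.16 × 55 = 186.04.
Difference: 107 − 186.04 = -79.04.
The strong-case type would prefer the pooling outcome.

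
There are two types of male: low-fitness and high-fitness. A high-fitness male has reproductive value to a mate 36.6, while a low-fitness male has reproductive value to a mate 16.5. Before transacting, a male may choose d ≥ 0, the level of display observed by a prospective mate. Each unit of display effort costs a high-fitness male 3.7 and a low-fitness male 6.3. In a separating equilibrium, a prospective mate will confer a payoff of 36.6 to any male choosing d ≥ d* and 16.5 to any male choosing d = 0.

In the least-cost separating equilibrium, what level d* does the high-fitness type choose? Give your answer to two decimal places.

3.19

A low-fitness male choosing d = 0 receives 16.5.
Imitating at d* instead would pay 36.6 at cost 6.3·d*, netting 36.6 − 6.3·d*.
Indifference: 16.5 = 36.6 − 6.3·d*, so d* = (36.6 − 16.5) / 6.3 ≈ 3.19.
At d* the low-fitness type's incentive constraint just binds; the high-fitness type strictly prefers d* since its per-unit cost is lower.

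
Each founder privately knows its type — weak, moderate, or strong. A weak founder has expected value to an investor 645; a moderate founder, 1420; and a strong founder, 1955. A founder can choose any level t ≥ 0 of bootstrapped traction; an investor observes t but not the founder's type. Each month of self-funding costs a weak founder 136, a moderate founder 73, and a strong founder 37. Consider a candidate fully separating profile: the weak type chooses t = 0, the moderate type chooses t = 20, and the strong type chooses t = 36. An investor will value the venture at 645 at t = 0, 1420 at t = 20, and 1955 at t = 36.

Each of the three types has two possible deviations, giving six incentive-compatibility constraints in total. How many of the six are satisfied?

Strong (own payoff 1955 − 37×36 = 623): to t=0 gives 645 → profitable ✗; to t=20 gives 1420 − 37×20 = 680 → profitable ✗.
Weak (own payoff 645): to t=20 gives 1420 − 136×20 = -1300 → no gain ✓; to t=36 gives 1955 − 136×36 = -2941 → no gain ✓.
Moderate (own payoff 1420 − 73×20 = -40): to t=0 gives 645 → profitable ✗; to t=36 gives 1955 − 73×36 = -673 → no gain ✓.
3 of the 6 constraints hold; not an equilibrium.

3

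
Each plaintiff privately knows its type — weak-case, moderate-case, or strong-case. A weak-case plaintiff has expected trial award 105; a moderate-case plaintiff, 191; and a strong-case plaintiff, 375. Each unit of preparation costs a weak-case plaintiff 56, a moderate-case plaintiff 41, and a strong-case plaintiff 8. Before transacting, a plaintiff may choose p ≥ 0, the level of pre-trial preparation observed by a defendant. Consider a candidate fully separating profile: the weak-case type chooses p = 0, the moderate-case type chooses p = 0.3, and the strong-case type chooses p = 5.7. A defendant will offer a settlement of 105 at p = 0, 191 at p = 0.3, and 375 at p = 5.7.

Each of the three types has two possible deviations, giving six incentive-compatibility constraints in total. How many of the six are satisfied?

5

Strong-case (own payoff 375 − 8×5.7 = 329.4): to p=0 gives 105 → no gain ✓; to p=0.3 gives 191 − 8×0.3 = 188.6 → no gain ✓.
Moderate-case (own payoff 191 − 41×0.3 = 178.7): to p=0 gives 105 → no gain ✓; to p=5.7 gives 375 − 41×5.7 = 141.3 → no gain ✓.
Weak-case (own payoff 105): to p=0.3 gives 191 − 56×0.3 = 174.2 → profitable ✗; to p=5.7 gives 375 − 56×5.7 = 55.8 → no gain ✓.
5 of the 6 constraints hold; not an equilibrium.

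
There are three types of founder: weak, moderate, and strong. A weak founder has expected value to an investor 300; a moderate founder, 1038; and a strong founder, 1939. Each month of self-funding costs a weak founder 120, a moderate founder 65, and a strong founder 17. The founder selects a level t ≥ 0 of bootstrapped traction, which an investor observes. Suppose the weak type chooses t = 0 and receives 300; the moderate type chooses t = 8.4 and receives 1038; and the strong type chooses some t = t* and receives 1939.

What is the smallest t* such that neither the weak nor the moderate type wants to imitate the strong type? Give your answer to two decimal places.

Weak type (on-path payoff 300) won't mimic when 300 ≥ 1939 − 120·t*, i.e. t* ≥ 13.66.
Moderate type (on-path payoff 1038 − 65×8.4 = 492) won't mimic when 492 ≥ 1939 − 65·t*, i.e. t* ≥ 22.26.
Both must hold, so t* = max(13.66, 22.26) = 22.26. The moderate type's constraint binds.

22.26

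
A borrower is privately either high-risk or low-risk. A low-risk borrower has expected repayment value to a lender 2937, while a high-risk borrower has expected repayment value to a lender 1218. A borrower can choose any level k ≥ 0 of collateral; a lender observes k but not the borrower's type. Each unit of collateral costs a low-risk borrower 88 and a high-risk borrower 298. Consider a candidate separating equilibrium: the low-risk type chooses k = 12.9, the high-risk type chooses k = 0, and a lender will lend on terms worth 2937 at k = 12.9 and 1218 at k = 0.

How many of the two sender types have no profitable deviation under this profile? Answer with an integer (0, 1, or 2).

2

Low-risk type: signal → 2937 − 88 × 12.9 = 1801.8; deviate to 0 → 1218. IC holds (1801.8 ≥ 1218).
High-risk type: stay at 0 → 1218; mimic → 2937 − 298 × 12.9 = -907.2. IC holds (1218 ≥ -907.2).
2 of 2 constraints hold, so this is a separating equilibrium.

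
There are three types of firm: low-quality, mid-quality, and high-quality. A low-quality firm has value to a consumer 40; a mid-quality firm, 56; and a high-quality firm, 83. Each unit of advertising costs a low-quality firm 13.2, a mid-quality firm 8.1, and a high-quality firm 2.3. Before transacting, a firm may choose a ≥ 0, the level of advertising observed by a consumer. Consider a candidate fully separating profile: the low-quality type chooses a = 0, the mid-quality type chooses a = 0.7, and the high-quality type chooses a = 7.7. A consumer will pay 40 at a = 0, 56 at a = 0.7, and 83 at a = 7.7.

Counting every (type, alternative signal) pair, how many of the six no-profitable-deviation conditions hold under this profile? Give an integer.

5

Low-quality (own payoff 40): to a=0.7 gives 56 − 13.2×0.7 = 46.76 → profitable ✗; to a=7.7 gives 83 − 13.2×7.7 = -18.64 → no gain ✓.
High-quality (own payoff 83 − 2.3×7.7 = 65.29): to a=0 gives 40 → no gain ✓; to a=0.7 gives 56 − 2.3×0.7 = 54.39 → no gain ✓.
Mid-quality (own payoff 56 − 8.1×0.7 = 50.33): to a=0 gives 40 → no gain ✓; to a=7.7 gives 83 − 8.1×7.7 = 20.63 → no gain ✓.
5 of the 6 constraints hold; not an equilibrium.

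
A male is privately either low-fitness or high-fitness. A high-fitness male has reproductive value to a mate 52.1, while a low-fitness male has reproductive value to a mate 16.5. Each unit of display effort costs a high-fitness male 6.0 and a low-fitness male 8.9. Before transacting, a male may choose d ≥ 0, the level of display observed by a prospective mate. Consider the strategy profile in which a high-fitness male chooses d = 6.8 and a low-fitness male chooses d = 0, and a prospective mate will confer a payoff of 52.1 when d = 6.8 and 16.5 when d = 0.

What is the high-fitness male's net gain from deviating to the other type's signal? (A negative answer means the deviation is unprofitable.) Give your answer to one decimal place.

5.2

Playing d = 6.8 the high-fitness male receives 52.1 − 6.0 × 6.8 = 11.3.
Deviating to d = 0 yields 16.5 instead.
Gain from deviating: 16.5 − 11.3 = 5.2.
The gain is positive, so the high-fitness type's incentive-compatibility constraint is violated — this profile is not a separating equilibrium.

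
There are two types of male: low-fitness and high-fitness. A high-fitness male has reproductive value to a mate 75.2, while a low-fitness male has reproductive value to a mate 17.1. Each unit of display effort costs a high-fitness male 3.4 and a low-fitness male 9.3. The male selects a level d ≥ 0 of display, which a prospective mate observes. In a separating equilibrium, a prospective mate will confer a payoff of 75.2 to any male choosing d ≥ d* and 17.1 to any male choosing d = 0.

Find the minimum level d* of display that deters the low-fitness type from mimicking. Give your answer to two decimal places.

A low-fitness male choosing d = 0 receives 17.1.
Imitating at d* instead would pay 75.2 at cost 9.3·d*, netting 75.2 − 9.3·d*.
Indifference: 17.1 = 75.2 − 9.3·d*, so d* = (75.2 − 17.1) / 9.3 ≈ 6.25.
At d* the low-fitness type's incentive constraint just binds; the high-fitness type strictly prefers d* since its per-unit cost is lower.

6.25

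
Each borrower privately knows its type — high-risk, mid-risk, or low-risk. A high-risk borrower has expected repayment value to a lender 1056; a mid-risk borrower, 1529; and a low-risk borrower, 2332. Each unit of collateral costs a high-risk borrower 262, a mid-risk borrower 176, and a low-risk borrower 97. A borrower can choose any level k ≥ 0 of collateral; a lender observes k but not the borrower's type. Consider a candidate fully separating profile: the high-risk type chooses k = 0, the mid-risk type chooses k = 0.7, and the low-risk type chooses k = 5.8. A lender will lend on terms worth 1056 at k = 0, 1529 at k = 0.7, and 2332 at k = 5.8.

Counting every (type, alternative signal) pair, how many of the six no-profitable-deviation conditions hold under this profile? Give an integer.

Mid-risk (own payoff 1529 − 176×0.7 = 1405.8): to k=0 gives 1056 → no gain ✓; to k=5.8 gives 2332 − 176×5.8 = 1311.2 → no gain ✓.
Low-risk (own payoff 2332 − 97×5.8 = 1769.4): to k=0 gives 1056 → no gain ✓; to k=0.7 gives 1529 − 97×0.7 = 1461.1 → no gain ✓.
High-risk (own payoff 1056): to k=0.7 gives 1529 − 262×0.7 = 1345.6 → profitable ✗; to k=5.8 gives 2332 − 262×5.8 = 812.4 → no gain ✓.
5 of the 6 constraints hold; not an equilibrium.

5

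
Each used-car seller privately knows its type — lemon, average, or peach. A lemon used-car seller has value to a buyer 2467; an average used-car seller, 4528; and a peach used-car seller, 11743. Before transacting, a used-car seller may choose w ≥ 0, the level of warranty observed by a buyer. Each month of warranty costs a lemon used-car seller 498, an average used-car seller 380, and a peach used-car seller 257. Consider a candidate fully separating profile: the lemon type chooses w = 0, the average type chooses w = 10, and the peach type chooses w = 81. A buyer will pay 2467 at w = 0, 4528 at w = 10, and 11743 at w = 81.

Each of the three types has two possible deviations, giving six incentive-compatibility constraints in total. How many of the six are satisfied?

Lemon (own payoff 2467): to w=10 gives 4528 − 498×10 = -452 → no gain ✓; to w=81 gives 11743 − 498×81 = -28595 → no gain ✓.
Peach (own payoff 11743 − 257×81 = -9074): to w=0 gives 2467 → profitable ✗; to w=10 gives 4528 − 257×10 = 1958 → profitable ✗.
Average (own payoff 4528 − 380×10 = 728): to w=0 gives 2467 → profitable ✗; to w=81 gives 11743 − 380×81 = -19037 → no gain ✓.
3 of the 6 constraints hold; not an equilibrium.

3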